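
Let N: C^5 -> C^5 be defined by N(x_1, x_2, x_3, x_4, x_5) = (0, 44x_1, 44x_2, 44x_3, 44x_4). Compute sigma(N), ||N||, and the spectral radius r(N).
sigma(N) = {0}; ||N|| = 44; r(N) = 0. (N is nilpotent with N^5 = 0.)

On C^5, N is a strictly lower-triangular matrix with 44 on the subdiagonal and zeros elsewhere, so its characteristic polynomial is lambda^5 and every eigenvalue is 0: sigma(N) = {0}. For the operator norm, N e_i = 44e_{i+1} for i = 1, ..., 4 and N e_5 = 0, so the singular values of N are 44 (with multiplicity 4) and 0; hence ||N|| = 44. The spectral radius r(N) = max|lambda| = 0. Note ||N|| > r(N) — characteristic of non-normal nilpotent operators. Indeed N^5 = 0.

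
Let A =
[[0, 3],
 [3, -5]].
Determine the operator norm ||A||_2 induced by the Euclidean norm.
||A||_2 = sqrt((43 + sqrt(1525))/2) ≈ 6.4051 (= sqrt(largest eigenvalue of A^T A))

||A||_2 = sigma_max(A) = sqrt(lambda_max(A^T A)). Form the symmetric matrix M = A^T A =
[[9, -15],
 [-15, 34]].
Its characteristic polynomial (trace, determinant of M give the coefficients) is
  p(λ) = det(λ I - M) = λ^2 - 43λ + 81.
For λ^2 - 43λ + 81 the discriminant is 1525. It is nonnegative but not a perfect square, so the roots are real and irrational: λ = (43 ± sqrt(1525))/2 ≈ 41.0256, 1.9744.
So the eigenvalues of A^T A are ≈ 1.9744, 41.0256 (all ≥ 0, as they must be for A^T A). The largest is λ_max = (43 + sqrt(1525))/2 ≈ 41.0256, hence ||A||_2 = sqrt(λ_max) = sqrt((43 + sqrt(1525))/2) ≈ 6.4051.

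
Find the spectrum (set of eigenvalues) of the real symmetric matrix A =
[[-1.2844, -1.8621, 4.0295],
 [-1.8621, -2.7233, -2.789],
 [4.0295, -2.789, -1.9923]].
sigma(A) ≈ {-6, -4, 4}

A is real symmetric, so its spectrum consists of real eigenvalues. Expanding the characteristic polynomial of the displayed matrix gives
  det(λ I - A) = p(λ) = λ^3 + (6)λ^2 + (-16)λ + (-96.0016).
Solving p(λ) = 0 yields eigenvalues ≈ -6, -4, 4. (A is shown rounded to 4 decimals, so these recover the underlying integer eigenvalues to within that precision.)
Verification: the trace of A = -6 equals the sum of eigenvalues -6, and det(A) ≈ 96.0016 matches the eigenvalue product 96.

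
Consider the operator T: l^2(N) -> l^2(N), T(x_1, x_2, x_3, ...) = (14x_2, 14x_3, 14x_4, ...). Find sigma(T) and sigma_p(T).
sigma(T) = closed disk {z in C : |z| ≤ 14}; sigma_p(T) = open disk {z in C : |z| < 14}

Note T = 14·V where V is the unit left shift (V x)_k = x_{k+1}; so sigma(T) = 14·sigma(V) and ||T|| = 14||V||. ||T x||^2 = 196sum_{k≥2} |x_k|^2 ≤ 196||x||^2, with equality on {x : x_1 = 0}, so ||T|| = 14. For any lambda with |lambda| < 14, set r = lambda/14 (|r| < 1); the vector x = (1, r, r^2, ...) is in l^2 and satisfies T x = 14(r, r^2, ...) = lambda x, so lambda is an eigenvalue. On the boundary |lambda| = 14 the geometric series diverges, so no l^2 eigenvector exists, but these lambda lie in the approximate point spectrum. Hence sigma(T) is the closed disk of radius 14 and sigma_p(T) is the open disk.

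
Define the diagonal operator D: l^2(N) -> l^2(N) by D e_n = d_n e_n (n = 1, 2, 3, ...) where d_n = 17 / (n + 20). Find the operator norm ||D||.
||D|| = 17/21 (attained at n = 1)

For D diagonal, ||D|| = sup_n |d_n| = sup_n 17/(n + 20). This is positive and strictly decreasing in n, so the supremum is attained at n = 1: d_1 = 17/(1 + 20) = 17/21. Hence ||D|| = 17/21.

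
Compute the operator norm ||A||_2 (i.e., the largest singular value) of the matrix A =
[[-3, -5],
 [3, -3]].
||A||_2 = 6 (= sqrt(largest eigenvalue of A^T A))

||A||_2 = sigma_max(A) = sqrt(lambda_max(A^T A)). Form the symmetric matrix M = A^T A =
[[18, 6],
 [6, 34]].
Its characteristic polynomial (trace, determinant of M give the coefficients) is
  p(λ) = det(λ I - M) = λ^2 - 52λ + 576.
For λ^2 - 52λ + 576 the discriminant is 400. It is a perfect square (20^2), so the roots are rational: λ = (52 ± 20)/2 = 36, 16.
So the eigenvalues of A^T A are ≈ 16, 36 (all ≥ 0, as they must be for A^T A). The largest is λ_max = 36, hence ||A||_2 = sqrt(λ_max) = 6.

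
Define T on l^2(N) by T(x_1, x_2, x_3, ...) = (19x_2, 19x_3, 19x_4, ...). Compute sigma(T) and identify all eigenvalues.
sigma(T) = closed disk {z in C : |z| ≤ 19}; sigma_p(T) = open disk {z in C : |z| < 19}

Note T = 19·V where V is the unit left shift (V x)_k = x_{k+1}; so sigma(T) = 19·sigma(V) and ||T|| = 19||V||. ||T x||^2 = 361sum_{k≥2} |x_k|^2 ≤ 361||x||^2, with equality on {x : x_1 = 0}, so ||T|| = 19. For any lambda with |lambda| < 19, set r = lambda/19 (|r| < 1); the vector x = (1, r, r^2, ...) is in l^2 and satisfies T x = 19(r, r^2, ...) = lambda x, so lambda is an eigenvalue. On the boundary |lambda| = 19 the geometric series diverges, so no l^2 eigenvector exists, but these lambda lie in the approximate point spectrum. Hence sigma(T) is the closed disk of radius 19 and sigma_p(T) is the open disk.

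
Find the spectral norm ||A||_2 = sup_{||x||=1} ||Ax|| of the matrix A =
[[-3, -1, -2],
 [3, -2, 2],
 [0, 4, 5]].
||A||_2 ≈ 6.946 (= sqrt(largest eigenvalue of A^T A))

||A||_2 = sigma_max(A) = sqrt(lambda_max(A^T A)). Form the symmetric matrix M = A^T A =
[[18, -3, 12],
 [-3, 21, 18],
 [12, 18, 33]].
Its characteristic polynomial (trace, sum of principal 2x2 minors, determinant of M give the coefficients) is
  p(λ) = det(λ I - M) = λ^3 - 72λ^2 + 1188λ - 2025.
No integer candidate from the rational root theorem (±divisors of 2025) is a root, so the roots are irrational. The cubic discriminant is Δ = 593462133 > 0, so there are three distinct real roots. p(1) = -908 and p(2) = 71 have opposite signs, so a root lies in (1, 2); Newton's method refines it to λ ≈ 1.9226. p(21) = 432 and p(22) = -89 have opposite signs, so a root lies in (21, 22); Newton's method refines it to λ ≈ 21.8311. p(48) = -297 and p(49) = 964 have opposite signs, so a root lies in (48, 49); Newton's method refines it to λ ≈ 48.2463. Check (Vieta): the three roots sum to 72, matching tr M = 72.
So the eigenvalues of A^T A are ≈ 1.9226, 21.8311, 48.2463 (all ≥ 0, as they must be for A^T A). The largest is λ_max ≈ 48.2463, hence ||A||_2 = sqrt(λ_max) ≈ 6.946.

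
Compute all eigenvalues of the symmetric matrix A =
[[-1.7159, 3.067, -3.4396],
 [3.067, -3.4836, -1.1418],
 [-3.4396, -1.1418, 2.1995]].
sigma(A) ≈ {-6, -2, 5}

A is real symmetric, so its spectrum consists of real eigenvalues. Expanding the characteristic polynomial of the displayed matrix gives
  det(λ I - A) = p(λ) = λ^3 + (3)λ^2 + (-28)λ + (-60).
Solving p(λ) = 0 yields eigenvalues ≈ -6, -2, 5. (A is shown rounded to 4 decimals, so these recover the underlying integer eigenvalues to within that precision.)
Verification: the trace of A = -3 equals the sum of eigenvalues -3, and det(A) ≈ 59.9992 matches the eigenvalue product 60.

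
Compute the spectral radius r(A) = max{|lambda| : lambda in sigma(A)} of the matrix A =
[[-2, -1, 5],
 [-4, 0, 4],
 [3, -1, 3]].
r(A) ≈ 4.832

The eigenvalues of A are the roots of its characteristic polynomial. With M = A (coefficients from the trace, the sum of principal 2x2 minors, and det A):
  p(λ) = det(λ I - M) = λ^3 - λ^2 - 21λ + 12.
No integer candidate from the rational root theorem (±divisors of 12) is a root, so the roots are irrational. The cubic discriminant is Δ = 38181 > 0, so there are three distinct real roots. p(-5) = -33 and p(-4) = 16 have opposite signs, so a root lies in (-5, -4); Newton's method refines it to λ ≈ -4.3969. p(0) = 12 and p(1) = -9 have opposite signs, so a root lies in (0, 1); Newton's method refines it to λ ≈ 0.5648. p(4) = -24 and p(5) = 7 have opposite signs, so a root lies in (4, 5); Newton's method refines it to λ ≈ 4.832. Check (Vieta): the three roots sum to 1, matching tr M = 1.
Thus the eigenvalues (to 4 decimals) are -4.3969 (modulus 4.3969); 0.5648 (modulus 0.5648); 4.832 (modulus 4.832). The spectral radius is the largest modulus: r(A) ≈ 4.832. (Cross-check: r(A) ≤ ||A||_2 ≈ 7.7598; equality holds whenever A is normal, though it can also hold for some non-normal A.)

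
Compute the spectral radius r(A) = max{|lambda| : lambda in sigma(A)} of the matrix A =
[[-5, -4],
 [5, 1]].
r(A) = sqrt(15) ≈ 3.873

The eigenvalues of A are the roots of its characteristic polynomial. With M = A (coefficients from the trace and determinant):
  p(λ) = det(λ I - M) = λ^2 + 4λ + 15.
For λ^2 + 4λ + 15 the discriminant is -44. It is negative, so the roots are the complex-conjugate pair λ = -2 ± (sqrt(44)/2) i ≈ -2 ± 3.3166i. For a conjugate pair the product of the roots equals the constant term, so |λ|^2 = 15 and |λ| = sqrt(15) ≈ 3.873.
Thus the eigenvalues (to 4 decimals) are -2 ± 3.3166i (modulus 3.873). The spectral radius is the largest modulus: r(A) = sqrt(15) ≈ 3.873. (Cross-check: r(A) ≤ ||A||_2 ≈ 7.9658; equality holds whenever A is normal, though it can also hold for some non-normal A.)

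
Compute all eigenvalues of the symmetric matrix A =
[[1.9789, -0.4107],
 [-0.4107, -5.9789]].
sigma(A) ≈ {-6, 2}

A is real symmetric, so its spectrum consists of real eigenvalues. Expanding the characteristic polynomial of the displayed matrix gives
  det(λ I - A) = p(λ) = λ^2 + (4)λ + (-12).
Solving p(λ) = 0 yields eigenvalues ≈ -6, 2. (A is shown rounded to 4 decimals, so these recover the underlying integer eigenvalues to within that precision.)
Verification: the trace of A = -4 equals the sum of eigenvalues -4, and det(A) ≈ -12.0003 matches the eigenvalue product -12.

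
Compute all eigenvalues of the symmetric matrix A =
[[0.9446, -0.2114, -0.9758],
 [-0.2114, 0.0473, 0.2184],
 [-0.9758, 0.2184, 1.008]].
sigma(A) ≈ {0, 2} (0 with multiplicity 2)

A is real symmetric, so its spectrum consists of real eigenvalues. Expanding the characteristic polynomial of the displayed matrix gives
  det(λ I - A) = p(λ) = λ^3 + (-2)λ^2 + (0)λ + (0).
Solving p(λ) = 0 yields eigenvalues ≈ 0, 0, 2. (A is shown rounded to 4 decimals, so these recover the underlying integer eigenvalues to within that precision.)
Verification: the trace of A = 2 equals the sum of eigenvalues 2, and det(A) ≈ 0.0000 matches the eigenvalue product 0.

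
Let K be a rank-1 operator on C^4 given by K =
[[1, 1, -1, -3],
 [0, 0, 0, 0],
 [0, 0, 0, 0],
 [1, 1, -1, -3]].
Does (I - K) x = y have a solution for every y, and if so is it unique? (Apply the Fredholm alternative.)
(I - K) is invertible (det(I - K) = 3 ≠ 0), so for every y in C^4 the equation (I - K) x = y has a unique solution.

K has rank 1, so it is an outer product K = u v^T: every row of K is a multiple of one row vector. Reading off the entries, u = (-1, 0, 0, -1) and v = (-1, -1, 1, 3) (row i of K equals u_i·v^T). A rank-one matrix u v^T satisfies K u = u (v·u) and kills the (3)-dimensional subspace v^⊥, so its characteristic polynomial is lambda^3 (lambda - v·u) with v·u = tr K = -2. Hence the eigenvalues of I - K are 1 (multiplicity 3) and 1 - (-2) = 3, so det(I - K) = 3. (Direct check: I - K =
[[0, -1, 1, 3],
 [0, 1, 0, 0],
 [0, 0, 1, 0],
 [-1, -1, 1, 4]]
has determinant 3.) The finite-dimensional Fredholm alternative says: either (I - K) is invertible, or ker(I - K) ≠ {0} and then range(I - K) = ker((I - K)^*)^⊥, with dim ker(I - K) = dim ker((I - K)^*). Since det(I - K) ≠ 0, 1 is not an eigenvalue of K and ker(I - K) = {0}, so we are in the first case: for every y there is a unique x = (I - K)^(-1) y. Explicitly, by the Sherman–Morrison formula, (I - u v^T)^(-1) = I + u v^T/(1 - v·u), i.e. (I - K)^(-1) = I + K/(3).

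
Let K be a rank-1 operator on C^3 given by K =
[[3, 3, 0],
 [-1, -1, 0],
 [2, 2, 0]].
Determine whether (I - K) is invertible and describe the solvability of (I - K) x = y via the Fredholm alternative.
(I - K) is invertible (det(I - K) = -1 ≠ 0), so for every y in C^3 the equation (I - K) x = y has a unique solution.

K has rank 1, so it is an outer product K = u v^T: every row of K is a multiple of one row vector. Reading off the entries, u = (3, -1, 2) and v = (1, 1, 0) (row i of K equals u_i·v^T). A rank-one matrix u v^T satisfies K u = u (v·u) and kills the (2)-dimensional subspace v^⊥, so its characteristic polynomial is lambda^2 (lambda - v·u) with v·u = tr K = 2. Hence the eigenvalues of I - K are 1 (multiplicity 2) and 1 - (2) = -1, so det(I - K) = -1. (Direct check: I - K =
[[-2, -3, 0],
 [1, 2, 0],
 [-2, -2, 1]]
has determinant -1.) The finite-dimensional Fredholm alternative says: either (I - K) is invertible, or ker(I - K) ≠ {0} and then range(I - K) = ker((I - K)^*)^⊥, with dim ker(I - K) = dim ker((I - K)^*). Since det(I - K) ≠ 0, 1 is not an eigenvalue of K and ker(I - K) = {0}, so we are in the first case: for every y there is a unique x = (I - K)^(-1) y. Explicitly, by the Sherman–Morrison formula, (I - u v^T)^(-1) = I + u v^T/(1 - v·u), i.e. (I - K)^(-1) = I - K.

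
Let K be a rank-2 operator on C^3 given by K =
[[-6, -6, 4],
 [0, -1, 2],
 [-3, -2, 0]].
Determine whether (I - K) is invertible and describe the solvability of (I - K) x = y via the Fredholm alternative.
(I - K) is invertible (det(I - K) = 30 ≠ 0), so for every y in C^3 the equation (I - K) x = y has a unique solution.

K has rank 2 and factors as K = U V^T = u1 v1^T + u2 v2^T with u1 = (2, 0, 1), v1 = (-3, -2, 0), u2 = (2, 1, 0), v2 = (0, -1, 2) (multiplying out reproduces the displayed K). The nonzero eigenvalues of U V^T coincide with those of the 2 x 2 matrix G = V^T U = [[v1·u1, v1·u2], [v2·u1, v2·u2]] = [[-6, -8], [2, -1]], and by the Sylvester determinant identity det(I_3 - U V^T) = det(I_2 - V^T U) = det([[7, 8], [-2, 2]]) = (7)(2) - (8)(-2) = 30. (Direct check: I - K =
[[7, 6, -4],
 [0, 2, -2],
 [3, 2, 1]]
has determinant 30.) The finite-dimensional Fredholm alternative says: either (I - K) is invertible, or ker(I - K) ≠ {0} and then range(I - K) = ker((I - K)^*)^⊥, with dim ker(I - K) = dim ker((I - K)^*). Since det(I - K) ≠ 0, 1 is not an eigenvalue of K and ker(I - K) = {0}, so we are in the first case: for every y there is a unique x = (I - K)^(-1) y. (Explicitly, by the Woodbury identity, (I - U V^T)^(-1) = I + U (I_2 - G)^(-1) V^T.)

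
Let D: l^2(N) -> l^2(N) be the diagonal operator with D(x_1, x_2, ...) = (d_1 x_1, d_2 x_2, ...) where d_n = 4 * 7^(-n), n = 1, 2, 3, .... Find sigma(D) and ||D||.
sigma(D) = {4 * 7^(-n) : n ≥ 1} ∪ {0}; ||D|| = 4/7

A bounded diagonal operator on l^2 with diagonal entries d_n has spectrum equal to the closure of {d_n : n ≥ 1}: every d_n is an eigenvalue (with eigenvector e_n), so {d_n} ⊂ sigma(D); the spectrum is closed, so its closure is too; and for lambda not in the closure, (D - lambda I) has bounded inverse (the diagonal entries 1/(d_n - lambda) are bounded). For our sequence d_n = 4 * 7^(-n), n = 1, 2, 3, ...:
  - {d_n} = {4 * 7^(-n) : n ≥ 1}; the only limit point is 0
  - closure = {4 * 7^(-n) : n ≥ 1} ∪ {0}
For the norm: a diagonal operator has ||D|| = sup_n |d_n|. Here d_n = 4 * 7^(-n) is positive and decreasing, so sup_n |d_n| = d_1 = 4/7. So ||D|| = 4/7.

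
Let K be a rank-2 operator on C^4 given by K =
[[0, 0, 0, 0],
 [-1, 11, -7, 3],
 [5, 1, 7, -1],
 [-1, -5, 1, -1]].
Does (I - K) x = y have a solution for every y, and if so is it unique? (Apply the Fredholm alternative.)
(I - K) is invertible (det(I - K) = 66 ≠ 0), so for every y in C^4 the equation (I - K) x = y has a unique solution.

K has rank 2 and factors as K = U V^T = u1 v1^T + u2 v2^T with u1 = (0, -3, 1, 1), v1 = (1, -3, 3, -1), u2 = (0, 1, 2, -1), v2 = (2, 2, 2, 0) (multiplying out reproduces the displayed K). The nonzero eigenvalues of U V^T coincide with those of the 2 x 2 matrix G = V^T U = [[v1·u1, v1·u2], [v2·u1, v2·u2]] = [[11, 4], [-4, 6]], and by the Sylvester determinant identity det(I_4 - U V^T) = det(I_2 - V^T U) = det([[-10, -4], [4, -5]]) = (-10)(-5) - (-4)(4) = 66. (Direct check: I - K =
[[1, 0, 0, 0],
 [1, -10, 7, -3],
 [-5, -1, -6, 1],
 [1, 5, -1, 2]]
has determinant 66.) The finite-dimensional Fredholm alternative says: either (I - K) is invertible, or ker(I - K) ≠ {0} and then range(I - K) = ker((I - K)^*)^⊥, with dim ker(I - K) = dim ker((I - K)^*). Since det(I - K) ≠ 0, 1 is not an eigenvalue of K and ker(I - K) = {0}, so we are in the first case: for every y there is a unique x = (I - K)^(-1) y. (Explicitly, by the Woodbury identity, (I - U V^T)^(-1) = I + U (I_2 - G)^(-1) V^T.)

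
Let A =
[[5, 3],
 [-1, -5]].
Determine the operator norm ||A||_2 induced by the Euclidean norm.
||A||_2 = sqrt((60 + sqrt(1664))/2) ≈ 7.099 (= sqrt(largest eigenvalue of A^T A))

||A||_2 = sigma_max(A) = sqrt(lambda_max(A^T A)). Form the symmetric matrix M = A^T A =
[[26, 20],
 [20, 34]].
Its characteristic polynomial (trace, determinant of M give the coefficients) is
  p(λ) = det(λ I - M) = λ^2 - 60λ + 484.
For λ^2 - 60λ + 484 the discriminant is 1664. It is nonnegative but not a perfect square, so the roots are real and irrational: λ = (60 ± sqrt(1664))/2 ≈ 50.3961, 9.6039.
So the eigenvalues of A^T A are ≈ 9.6039, 50.3961 (all ≥ 0, as they must be for A^T A). The largest is λ_max = (60 + sqrt(1664))/2 ≈ 50.3961, hence ||A||_2 = sqrt(λ_max) = sqrt((60 + sqrt(1664))/2) ≈ 7.099.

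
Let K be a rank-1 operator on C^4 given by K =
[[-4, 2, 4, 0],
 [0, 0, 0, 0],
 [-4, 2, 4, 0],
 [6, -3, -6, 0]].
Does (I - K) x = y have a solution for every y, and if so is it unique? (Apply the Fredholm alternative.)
(I - K) is invertible (det(I - K) = 1 ≠ 0), so for every y in C^4 the equation (I - K) x = y has a unique solution.

K has rank 1, so it is an outer product K = u v^T: every row of K is a multiple of one row vector. Reading off the entries, u = (-2, 0, -2, 3) and v = (2, -1, -2, 0) (row i of K equals u_i·v^T). A rank-one matrix u v^T satisfies K u = u (v·u) and kills the (3)-dimensional subspace v^⊥, so its characteristic polynomial is lambda^3 (lambda - v·u) with v·u = tr K = 0. Hence the eigenvalues of I - K are 1 (multiplicity 3) and 1 - (0) = 1, so det(I - K) = 1. (Direct check: I - K =
[[5, -2, -4, 0],
 [0, 1, 0, 0],
 [4, -2, -3, 0],
 [-6, 3, 6, 1]]
has determinant 1.) The finite-dimensional Fredholm alternative says: either (I - K) is invertible, or ker(I - K) ≠ {0} and then range(I - K) = ker((I - K)^*)^⊥, with dim ker(I - K) = dim ker((I - K)^*). Since det(I - K) ≠ 0, 1 is not an eigenvalue of K and ker(I - K) = {0}, so we are in the first case: for every y there is a unique x = (I - K)^(-1) y. Explicitly, by the Sherman–Morrison formula, (I - u v^T)^(-1) = I + u v^T/(1 - v·u), i.e. (I - K)^(-1) = I + K.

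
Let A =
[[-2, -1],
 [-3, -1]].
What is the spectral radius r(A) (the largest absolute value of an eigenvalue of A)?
r(A) = (3 + sqrt(13))/2 ≈ 3.3028

The eigenvalues of A are the roots of its characteristic polynomial. With M = A (coefficients from the trace and determinant):
  p(λ) = det(λ I - M) = λ^2 + 3λ - 1.
For λ^2 + 3λ - 1 the discriminant is 13. It is nonnegative but not a perfect square, so the roots are real and irrational: λ = (-3 ± sqrt(13))/2 ≈ 0.3028, -3.3028.
Thus the eigenvalues (to 4 decimals) are 0.3028 (modulus 0.3028); -3.3028 (modulus 3.3028). The spectral radius is the largest modulus: r(A) = (3 + sqrt(13))/2 ≈ 3.3028. (Cross-check: r(A) ≤ ||A||_2 ≈ 3.8643; equality holds whenever A is normal, though it can also hold for some non-normal A.)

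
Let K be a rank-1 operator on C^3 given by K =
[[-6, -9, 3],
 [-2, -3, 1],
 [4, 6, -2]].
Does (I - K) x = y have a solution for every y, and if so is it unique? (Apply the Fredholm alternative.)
(I - K) is invertible (det(I - K) = 12 ≠ 0), so for every y in C^3 the equation (I - K) x = y has a unique solution.

K has rank 1, so it is an outer product K = u v^T: every row of K is a multiple of one row vector. Reading off the entries, u = (-3, -1, 2) and v = (2, 3, -1) (row i of K equals u_i·v^T). A rank-one matrix u v^T satisfies K u = u (v·u) and kills the (2)-dimensional subspace v^⊥, so its characteristic polynomial is lambda^2 (lambda - v·u) with v·u = tr K = -11. Hence the eigenvalues of I - K are 1 (multiplicity 2) and 1 - (-11) = 12, so det(I - K) = 12. (Direct check: I - K =
[[7, 9, -3],
 [2, 4, -1],
 [-4, -6, 3]]
has determinant 12.) The finite-dimensional Fredholm alternative says: either (I - K) is invertible, or ker(I - K) ≠ {0} and then range(I - K) = ker((I - K)^*)^⊥, with dim ker(I - K) = dim ker((I - K)^*). Since det(I - K) ≠ 0, 1 is not an eigenvalue of K and ker(I - K) = {0}, so we are in the first case: for every y there is a unique x = (I - K)^(-1) y. Explicitly, by the Sherman–Morrison formula, (I - u v^T)^(-1) = I + u v^T/(1 - v·u), i.e. (I - K)^(-1) = I + K/(12).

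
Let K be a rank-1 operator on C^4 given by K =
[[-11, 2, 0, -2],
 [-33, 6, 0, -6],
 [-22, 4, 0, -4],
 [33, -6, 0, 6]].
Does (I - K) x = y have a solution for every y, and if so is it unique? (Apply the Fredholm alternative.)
(I - K) is singular (det(I - K) = 0, i.e. 1 ∈ sigma(K)). (I - K) x = y is solvable iff y ⊥ ker((I - K)^*) = span{(-11, 2, 0, -2)}, i.e. iff -11y_1 + 2y_2 - 2y_4 = 0. When solvable, the solutions are x = y + c·(1, 3, 2, -3), c arbitrary (ker(I - K) = span{(1, 3, 2, -3)}, dimension 1).

K has rank 1, so it is an outer product K = u v^T: every row of K is a multiple of one row vector. Reading off the entries, u = (1, 3, 2, -3) and v = (-11, 2, 0, -2) (row i of K equals u_i·v^T). A rank-one matrix u v^T satisfies K u = u (v·u) and kills the (3)-dimensional subspace v^⊥, so its characteristic polynomial is lambda^3 (lambda - v·u) with v·u = tr K = 1. Hence the eigenvalues of I - K are 1 (multiplicity 3) and 1 - (1) = 0, so det(I - K) = 0. (Direct check: I - K =
[[12, -2, 0, 2],
 [33, -5, 0, 6],
 [22, -4, 1, 4],
 [-33, 6, 0, -5]]
has determinant 0.) So 1 is an eigenvalue of K and (I - K) is not invertible. The finite-dimensional Fredholm alternative says: either (I - K) is invertible, or ker(I - K) ≠ {0} and then range(I - K) = ker((I - K)^*)^⊥, with dim ker(I - K) = dim ker((I - K)^*). We are in the second case, so we need both kernels. Kernel of I - K: (I - K) u = u - u (v·u) = u - u = 0, so ker(I - K) = span{u} = span{(1, 3, 2, -3)} (it is exactly 1-dimensional because rank(I - K) = 3). Kernel of the adjoint: K is real, so (I - K)^* = I - K^T = I - v u^T, and (I - v u^T) v = v - v (u·v) = 0; hence ker((I - K)^*) = span{v} = span{(-11, 2, 0, -2)}. Therefore (I - K) x = y is solvable iff <y, v> = 0, i.e. iff -11y_1 + 2y_2 - 2y_4 = 0. When this holds, K y = u (v·y) = 0, so (I - K) y = y and x = y is a particular solution; the full solution set is the line x = y + c·u = y + c·(1, 3, 2, -3), c ∈ C.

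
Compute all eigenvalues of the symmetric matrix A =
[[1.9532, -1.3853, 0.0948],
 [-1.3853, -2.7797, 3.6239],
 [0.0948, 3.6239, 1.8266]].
sigma(A) ≈ {-5, 2, 4}

A is real symmetric, so its spectrum consists of real eigenvalues. Expanding the characteristic polynomial of the displayed matrix gives
  det(λ I - A) = p(λ) = λ^3 + (-1)λ^2 + (-22)λ + (40).
Solving p(λ) = 0 yields eigenvalues ≈ -5, 2, 4. (A is shown rounded to 4 decimals, so these recover the underlying integer eigenvalues to within that precision.)
Verification: the trace of A = 1 equals the sum of eigenvalues 1, and det(A) ≈ -40.0001 matches the eigenvalue product -40.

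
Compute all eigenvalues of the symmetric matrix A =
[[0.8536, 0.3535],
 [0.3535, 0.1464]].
sigma(A) ≈ {0, 1}

A is real symmetric, so its spectrum consists of real eigenvalues. Expanding the characteristic polynomial of the displayed matrix gives
  det(λ I - A) = p(λ) = λ^2 + (-1)λ + (0).
Solving p(λ) = 0 yields eigenvalues ≈ 0, 1. (A is shown rounded to 4 decimals, so these recover the underlying integer eigenvalues to within that precision.)
Verification: the trace of A = 1 equals the sum of eigenvalues 1, and det(A) ≈ 0.0000 matches the eigenvalue product 0.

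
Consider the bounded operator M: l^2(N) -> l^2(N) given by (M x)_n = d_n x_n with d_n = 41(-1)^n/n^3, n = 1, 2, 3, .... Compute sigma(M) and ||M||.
sigma(M) = {41(-1)^n/n^3 : n ≥ 1} ∪ {0}; ||M|| = 41

A bounded diagonal operator on l^2 with diagonal entries d_n has spectrum equal to the closure of {d_n : n ≥ 1}: every d_n is an eigenvalue (with eigenvector e_n), so {d_n} ⊂ sigma(M); the spectrum is closed, so its closure is too; and for lambda not in the closure, (M - lambda I) has bounded inverse (the diagonal entries 1/(d_n - lambda) are bounded). For our sequence d_n = 41(-1)^n/n^3, n = 1, 2, 3, ...:
  - {d_n} = {41(-1)^n/n^3 : n ≥ 1}; the only limit point is 0
  - closure = {41(-1)^n/n^3 : n ≥ 1} ∪ {0}
For the norm: a diagonal operator has ||M|| = sup_n |d_n|. Here |d_n| = 41/n^3 is decreasing, so sup_n |d_n| = |d_1| = 41. So ||M|| = 41.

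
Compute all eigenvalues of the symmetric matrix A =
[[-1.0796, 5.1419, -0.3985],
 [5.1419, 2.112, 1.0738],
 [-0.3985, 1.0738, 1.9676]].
sigma(A) ≈ {-5, 2, 6}

A is real symmetric, so its spectrum consists of real eigenvalues. Expanding the characteristic polynomial of the displayed matrix gives
  det(λ I - A) = p(λ) = λ^3 + (-3)λ^2 + (-28)λ + (60).
Solving p(λ) = 0 yields eigenvalues ≈ -5, 2, 6. (A is shown rounded to 4 decimals, so these recover the underlying integer eigenvalues to within that precision.)
Verification: the trace of A = 3 equals the sum of eigenvalues 3, and det(A) ≈ -59.9991 matches the eigenvalue product -60.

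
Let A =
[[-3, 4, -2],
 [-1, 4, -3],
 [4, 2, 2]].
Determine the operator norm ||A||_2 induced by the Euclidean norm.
||A||_2 ≈ 7.367 (= sqrt(largest eigenvalue of A^T A))

||A||_2 = sigma_max(A) = sqrt(lambda_max(A^T A)). Form the symmetric matrix M = A^T A =
[[26, -8, 17],
 [-8, 36, -16],
 [17, -16, 17]].
Its characteristic polynomial (trace, sum of principal 2x2 minors, determinant of M give the coefficients) is
  p(λ) = det(λ I - M) = λ^3 - 79λ^2 + 1381λ - 2116.
No integer candidate from the rational root theorem (±divisors of 2116) is a root, so the roots are irrational. The cubic discriminant is Δ = 1228823741 > 0, so there are three distinct real roots. p(1) = -813 and p(2) = 338 have opposite signs, so a root lies in (1, 2); Newton's method refines it to λ ≈ 1.6926. p(23) = 23 and p(24) = -652 have opposite signs, so a root lies in (23, 24); Newton's method refines it to λ ≈ 23.0345. p(54) = -442 and p(55) = 1239 have opposite signs, so a root lies in (54, 55); Newton's method refines it to λ ≈ 54.2729. Check (Vieta): the three roots sum to 79, matching tr M = 79.
So the eigenvalues of A^T A are ≈ 1.6926, 23.0345, 54.2729 (all ≥ 0, as they must be for A^T A). The largest is λ_max ≈ 54.2729, hence ||A||_2 = sqrt(λ_max) ≈ 7.367.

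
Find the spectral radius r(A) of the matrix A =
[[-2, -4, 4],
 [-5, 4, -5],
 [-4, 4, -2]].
r(A) = sqrt(20) ≈ 4.4721

The eigenvalues of A are the roots of its characteristic polynomial. With M = A (coefficients from the trace, the sum of principal 2x2 minors, and det A):
  p(λ) = det(λ I - M) = λ^3 + 4λ + 80.
By the rational root theorem any rational root is an integer divisor of 80. Testing λ = -4: p(-4) = -64 + 0 - 16 + 80 = 0, so λ = -4 is a root. Dividing out (λ + 4) leaves p(λ) = (λ + 4)(λ^2 - 4λ + 20). For λ^2 - 4λ + 20 the discriminant is -64. It is negative, so the roots are the complex-conjugate pair λ = 2 ± (sqrt(64)/2) i ≈ 2 ± 4i. For a conjugate pair the product of the roots equals the constant term, so |λ|^2 = 20 and |λ| = sqrt(20) ≈ 4.4721.
Thus the eigenvalues (to 4 decimals) are 2 ± 4i (modulus 4.4721); -4 (modulus 4). The spectral radius is the largest modulus: r(A) = sqrt(20) ≈ 4.4721. (Cross-check: r(A) ≤ ||A||_2 ≈ 10.5661; equality holds whenever A is normal, though it can also hold for some non-normal A.)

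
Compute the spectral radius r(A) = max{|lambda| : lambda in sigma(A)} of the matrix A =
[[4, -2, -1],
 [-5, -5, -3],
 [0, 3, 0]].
r(A) ≈ 5.0916

The eigenvalues of A are the roots of its characteristic polynomial. With M = A (coefficients from the trace, the sum of principal 2x2 minors, and det A):
  p(λ) = det(λ I - M) = λ^3 + λ^2 - 21λ - 51.
No integer candidate from the rational root theorem (±divisors of 51) is a root, so the roots are irrational. The cubic discriminant is Δ = -13260 < 0, so there is one real root and a complex-conjugate pair. p(5) = -6 and p(6) = 75 have opposite signs, so a root lies in (5, 6); Newton's method refines it to λ ≈ 5.0916. Dividing out (λ - (5.0916)) leaves approximately λ^2 + 6.0916λ + 10.0164. For λ^2 + 6.0916λ + 10.0164 the discriminant is -2.9576. It is negative, so the remaining roots are the complex-conjugate pair λ ≈ -3.0458 ± 0.8599i. Their product equals the constant term, so |λ|^2 ≈ 10.0164 and |λ| ≈ 3.1649.
Thus the eigenvalues (to 4 decimals) are 5.0916 (modulus 5.0916); -3.0458 ± 0.8599i (modulus 3.1649). The spectral radius is the largest modulus: r(A) ≈ 5.0916. (Cross-check: r(A) ≤ ||A||_2 ≈ 7.9867; equality holds whenever A is normal, though it can also hold for some non-normal A.)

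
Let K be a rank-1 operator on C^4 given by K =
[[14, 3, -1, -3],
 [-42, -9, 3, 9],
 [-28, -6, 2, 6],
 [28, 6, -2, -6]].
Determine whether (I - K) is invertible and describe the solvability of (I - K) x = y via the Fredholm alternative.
(I - K) is singular (det(I - K) = 0, i.e. 1 ∈ sigma(K)). (I - K) x = y is solvable iff y ⊥ ker((I - K)^*) = span{(14, 3, -1, -3)}, i.e. iff 14y_1 + 3y_2 - y_3 - 3y_4 = 0. When solvable, the solutions are x = y + c·(1, -3, -2, 2), c arbitrary (ker(I - K) = span{(1, -3, -2, 2)}, dimension 1).

K has rank 1, so it is an outer product K = u v^T: every row of K is a multiple of one row vector. Reading off the entries, u = (1, -3, -2, 2) and v = (14, 3, -1, -3) (row i of K equals u_i·v^T). A rank-one matrix u v^T satisfies K u = u (v·u) and kills the (3)-dimensional subspace v^⊥, so its characteristic polynomial is lambda^3 (lambda - v·u) with v·u = tr K = 1. Hence the eigenvalues of I - K are 1 (multiplicity 3) and 1 - (1) = 0, so det(I - K) = 0. (Direct check: I - K =
[[-13, -3, 1, 3],
 [42, 10, -3, -9],
 [28, 6, -1, -6],
 [-28, -6, 2, 7]]
has determinant 0.) So 1 is an eigenvalue of K and (I - K) is not invertible. The finite-dimensional Fredholm alternative says: either (I - K) is invertible, or ker(I - K) ≠ {0} and then range(I - K) = ker((I - K)^*)^⊥, with dim ker(I - K) = dim ker((I - K)^*). We are in the second case, so we need both kernels. Kernel of I - K: (I - K) u = u - u (v·u) = u - u = 0, so ker(I - K) = span{u} = span{(1, -3, -2, 2)} (it is exactly 1-dimensional because rank(I - K) = 3). Kernel of the adjoint: K is real, so (I - K)^* = I - K^T = I - v u^T, and (I - v u^T) v = v - v (u·v) = 0; hence ker((I - K)^*) = span{v} = span{(14, 3, -1, -3)}. Therefore (I - K) x = y is solvable iff <y, v> = 0, i.e. iff 14y_1 + 3y_2 - y_3 - 3y_4 = 0. When this holds, K y = u (v·y) = 0, so (I - K) y = y and x = y is a particular solution; the full solution set is the line x = y + c·u = y + c·(1, -3, -2, 2), c ∈ C.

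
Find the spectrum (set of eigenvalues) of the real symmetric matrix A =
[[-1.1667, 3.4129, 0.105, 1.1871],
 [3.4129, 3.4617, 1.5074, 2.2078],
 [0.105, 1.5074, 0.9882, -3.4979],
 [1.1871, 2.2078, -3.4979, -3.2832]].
sigma(A) ≈ {-6, -3, 3, 6}

A is real symmetric, so its spectrum consists of real eigenvalues. Expanding the characteristic polynomial of the displayed matrix gives
  det(λ I - A) = p(λ) = λ^4 + (0)λ^3 + (-45)λ^2 + (0)λ + (324.008).
Solving p(λ) = 0 yields eigenvalues ≈ -6, -3, 3, 6. (A is shown rounded to 4 decimals, so these recover the underlying integer eigenvalues to within that precision.)
Verification: the trace of A = 0 equals the sum of eigenvalues 0, and det(A) ≈ 324.0080 matches the eigenvalue product 324.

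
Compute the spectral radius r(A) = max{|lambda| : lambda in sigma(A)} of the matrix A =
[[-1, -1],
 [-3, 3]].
r(A) = (2 + sqrt(28))/2 ≈ 3.6458

The eigenvalues of A are the roots of its characteristic polynomial. With M = A (coefficients from the trace and determinant):
  p(λ) = det(λ I - M) = λ^2 - 2λ - 6.
For λ^2 - 2λ - 6 the discriminant is 28. It is nonnegative but not a perfect square, so the roots are real and irrational: λ = (2 ± sqrt(28))/2 ≈ 3.6458, -1.6458.
Thus the eigenvalues (to 4 decimals) are 3.6458 (modulus 3.6458); -1.6458 (modulus 1.6458). The spectral radius is the largest modulus: r(A) = (2 + sqrt(28))/2 ≈ 3.6458. (Cross-check: r(A) ≤ ||A||_2 ≈ 4.2426; equality holds whenever A is normal, though it can also hold for some non-normal A.)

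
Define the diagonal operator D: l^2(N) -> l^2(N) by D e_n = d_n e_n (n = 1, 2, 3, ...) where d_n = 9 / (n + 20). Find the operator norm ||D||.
||D|| = 3/7 (attained at n = 1)

For D diagonal, ||D|| = sup_n |d_n| = sup_n 9/(n + 20). This is positive and strictly decreasing in n, so the supremum is attained at n = 1: d_1 = 9/(1 + 20) = 3/7. Hence ||D|| = 3/7.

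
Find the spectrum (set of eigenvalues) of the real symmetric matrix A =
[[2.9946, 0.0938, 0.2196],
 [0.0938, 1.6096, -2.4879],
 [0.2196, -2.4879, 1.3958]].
sigma(A) ≈ {-1, 3, 4}

A is real symmetric, so its spectrum consists of real eigenvalues. Expanding the characteristic polynomial of the displayed matrix gives
  det(λ I - A) = p(λ) = λ^3 + (-6)λ^2 + (5)λ + (12).
Solving p(λ) = 0 yields eigenvalues ≈ -1, 3, 4. (A is shown rounded to 4 decimals, so these recover the underlying integer eigenvalues to within that precision.)
Verification: the trace of A = 6 equals the sum of eigenvalues 6, and det(A) ≈ -12.0000 matches the eigenvalue product -12.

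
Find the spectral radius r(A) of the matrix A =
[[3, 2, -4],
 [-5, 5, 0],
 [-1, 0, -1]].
r(A) ≈ 5.2223

The eigenvalues of A are the roots of its characteristic polynomial. With M = A (coefficients from the trace, the sum of principal 2x2 minors, and det A):
  p(λ) = det(λ I - M) = λ^3 - 7λ^2 + 13λ + 45.
No integer candidate from the rational root theorem (±divisors of 45) is a root, so the roots are irrational. The cubic discriminant is Δ = -67152 < 0, so there is one real root and a complex-conjugate pair. p(-2) = -17 and p(-1) = 24 have opposite signs, so a root lies in (-2, -1); Newton's method refines it to λ ≈ -1.65. Dividing out (λ - (-1.65)) leaves approximately λ^2 - 8.65λ + 27.2726. For λ^2 - 8.65λ + 27.2726 the discriminant is -34.2677. It is negative, so the remaining roots are the complex-conjugate pair λ ≈ 4.325 ± 2.9269i. Their product equals the constant term, so |λ|^2 ≈ 27.2726 and |λ| ≈ 5.2223.
Thus the eigenvalues (to 4 decimals) are -1.65 (modulus 1.65); 4.325 ± 2.9269i (modulus 5.2223). The spectral radius is the largest modulus: r(A) ≈ 5.2223. (Cross-check: r(A) ≤ ||A||_2 ≈ 7.1811; equality holds whenever A is normal, though it can also hold for some non-normal A.)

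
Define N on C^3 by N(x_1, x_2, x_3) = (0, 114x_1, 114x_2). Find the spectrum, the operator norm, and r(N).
sigma(N) = {0}; ||N|| = 114; r(N) = 0. (N is nilpotent with N^3 = 0.)

On C^3, N is a strictly lower-triangular matrix with 114 on the subdiagonal and zeros elsewhere, so its characteristic polynomial is lambda^3 and every eigenvalue is 0: sigma(N) = {0}. For the operator norm, N e_i = 114e_{i+1} for i = 1, ..., 2 and N e_3 = 0, so the singular values of N are 114 (with multiplicity 2) and 0; hence ||N|| = 114. The spectral radius r(N) = max|lambda| = 0. Note ||N|| > r(N) — characteristic of non-normal nilpotent operators. Indeed N^3 = 0.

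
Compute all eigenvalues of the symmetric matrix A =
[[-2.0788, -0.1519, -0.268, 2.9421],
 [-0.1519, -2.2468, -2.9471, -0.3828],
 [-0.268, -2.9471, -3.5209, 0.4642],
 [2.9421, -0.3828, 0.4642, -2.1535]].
sigma(A) ≈ {-6, -5, 0, 1}

A is real symmetric, so its spectrum consists of real eigenvalues. Expanding the characteristic polynomial of the displayed matrix gives
  det(λ I - A) = p(λ) = λ^4 + (10)λ^3 + (19)λ^2 + (-30)λ + (0.0017).
Solving p(λ) = 0 yields eigenvalues ≈ -6, -5, 0, 1. (A is shown rounded to 4 decimals, so these recover the underlying integer eigenvalues to within that precision.)
Verification: the trace of A = -10 equals the sum of eigenvalues -10, and det(A) ≈ 0.0017 matches the eigenvalue product 0.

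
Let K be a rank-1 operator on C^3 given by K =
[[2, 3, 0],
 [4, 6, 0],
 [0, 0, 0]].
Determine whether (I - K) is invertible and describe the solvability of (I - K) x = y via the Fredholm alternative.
(I - K) is invertible (det(I - K) = -7 ≠ 0), so for every y in C^3 the equation (I - K) x = y has a unique solution.

K has rank 1, so it is an outer product K = u v^T: every row of K is a multiple of one row vector. Reading off the entries, u = (1, 2, 0) and v = (2, 3, 0) (row i of K equals u_i·v^T). A rank-one matrix u v^T satisfies K u = u (v·u) and kills the (2)-dimensional subspace v^⊥, so its characteristic polynomial is lambda^2 (lambda - v·u) with v·u = tr K = 8. Hence the eigenvalues of I - K are 1 (multiplicity 2) and 1 - (8) = -7, so det(I - K) = -7. (Direct check: I - K =
[[-1, -3, 0],
 [-4, -5, 0],
 [0, 0, 1]]
has determinant -7.) The finite-dimensional Fredholm alternative says: either (I - K) is invertible, or ker(I - K) ≠ {0} and then range(I - K) = ker((I - K)^*)^⊥, with dim ker(I - K) = dim ker((I - K)^*). Since det(I - K) ≠ 0, 1 is not an eigenvalue of K and ker(I - K) = {0}, so we are in the first case: for every y there is a unique x = (I - K)^(-1) y. Explicitly, by the Sherman–Morrison formula, (I - u v^T)^(-1) = I + u v^T/(1 - v·u), i.e. (I - K)^(-1) = I + K/(-7).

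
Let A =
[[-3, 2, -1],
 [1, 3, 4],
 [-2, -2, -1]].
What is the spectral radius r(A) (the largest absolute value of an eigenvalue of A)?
r(A) ≈ 4.1369

The eigenvalues of A are the roots of its characteristic polynomial. With M = A (coefficients from the trace, the sum of principal 2x2 minors, and det A):
  p(λ) = det(λ I - M) = λ^3 + λ^2 - 5λ + 33.
No integer candidate from the rational root theorem (±divisors of 33) is a root, so the roots are irrational. The cubic discriminant is Δ = -31980 < 0, so there is one real root and a complex-conjugate pair. p(-5) = -42 and p(-4) = 5 have opposite signs, so a root lies in (-5, -4); Newton's method refines it to λ ≈ -4.1369. Dividing out (λ - (-4.1369)) leaves approximately λ^2 - 3.1369λ + 7.977. For λ^2 - 3.1369λ + 7.977 the discriminant is -22.0679. It is negative, so the remaining roots are the complex-conjugate pair λ ≈ 1.5684 ± 2.3488i. Their product equals the constant term, so |λ|^2 ≈ 7.977 and |λ| ≈ 2.8244.
Thus the eigenvalues (to 4 decimals) are -4.1369 (modulus 4.1369); 1.5684 ± 2.3488i (modulus 2.8244). The spectral radius is the largest modulus: r(A) ≈ 4.1369. (Cross-check: r(A) ≤ ||A||_2 ≈ 5.6996; equality holds whenever A is normal, though it can also hold for some non-normal A.)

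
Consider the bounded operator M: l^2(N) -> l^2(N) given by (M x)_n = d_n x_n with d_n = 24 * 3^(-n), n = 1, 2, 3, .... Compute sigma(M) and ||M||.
sigma(M) = {24 * 3^(-n) : n ≥ 1} ∪ {0}; ||M|| = 8

A bounded diagonal operator on l^2 with diagonal entries d_n has spectrum equal to the closure of {d_n : n ≥ 1}: every d_n is an eigenvalue (with eigenvector e_n), so {d_n} ⊂ sigma(M); the spectrum is closed, so its closure is too; and for lambda not in the closure, (M - lambda I) has bounded inverse (the diagonal entries 1/(d_n - lambda) are bounded). For our sequence d_n = 24 * 3^(-n), n = 1, 2, 3, ...:
  - {d_n} = {24 * 3^(-n) : n ≥ 1}; the only limit point is 0
  - closure = {24 * 3^(-n) : n ≥ 1} ∪ {0}
For the norm: a diagonal operator has ||M|| = sup_n |d_n|. Here d_n = 24 * 3^(-n) is positive and decreasing, so sup_n |d_n| = d_1 = 24/3 = 8. So ||M|| = 8.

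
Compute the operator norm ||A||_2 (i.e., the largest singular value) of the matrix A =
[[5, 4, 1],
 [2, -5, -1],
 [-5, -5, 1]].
||A||_2 ≈ 9.7747 (= sqrt(largest eigenvalue of A^T A))

||A||_2 = sigma_max(A) = sqrt(lambda_max(A^T A)). Form the symmetric matrix M = A^T A =
[[54, 35, -2],
 [35, 66, 4],
 [-2, 4, 3]].
Its characteristic polynomial (trace, sum of principal 2x2 minors, determinant of M give the coefficients) is
  p(λ) = det(λ I - M) = λ^3 - 123λ^2 + 2679λ - 5329.
No integer candidate from the rational root theorem (±divisors of 5329) is a root, so the roots are irrational. The cubic discriminant is Δ = 22847218128 > 0, so there are three distinct real roots. p(2) = -455 and p(3) = 1628 have opposite signs, so a root lies in (2, 3); Newton's method refines it to λ ≈ 2.2092. p(25) = 396 and p(26) = -1247 have opposite signs, so a root lies in (25, 26); Newton's method refines it to λ ≈ 25.2463. p(95) = -3524 and p(96) = 3023 have opposite signs, so a root lies in (95, 96); Newton's method refines it to λ ≈ 95.5445. Check (Vieta): the three roots sum to 123, matching tr M = 123.
So the eigenvalues of A^T A are ≈ 2.2092, 25.2463, 95.5445 (all ≥ 0, as they must be for A^T A). The largest is λ_max ≈ 95.5445, hence ||A||_2 = sqrt(λ_max) ≈ 9.7747.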